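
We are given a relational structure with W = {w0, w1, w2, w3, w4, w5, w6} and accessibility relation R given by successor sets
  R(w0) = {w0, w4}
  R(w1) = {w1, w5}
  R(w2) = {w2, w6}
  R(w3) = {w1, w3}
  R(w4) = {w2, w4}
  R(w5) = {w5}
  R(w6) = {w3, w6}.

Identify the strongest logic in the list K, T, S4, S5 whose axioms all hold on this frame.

T

Reflexive (axiom T): yes — every world is R-related to itself.
Transitive (axiom 4): no — w0 R w4 and w4 R w2, but not w0 R w2.
Euclidean (axiom 5): no — w0 R w4 and w0 R w0, but not w4 R w0.
So F validates K, T; S4 would additionally require R to be transitive. The strongest is T.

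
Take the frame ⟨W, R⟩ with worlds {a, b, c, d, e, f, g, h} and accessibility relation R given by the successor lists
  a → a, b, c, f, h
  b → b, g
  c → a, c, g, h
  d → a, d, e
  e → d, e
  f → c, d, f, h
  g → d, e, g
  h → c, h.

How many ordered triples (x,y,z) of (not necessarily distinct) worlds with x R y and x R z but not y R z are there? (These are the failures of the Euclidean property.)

Enumerating: (a,b,a), (a,b,c), (a,b,f), (a,b,h), (a,c,b), (a,c,f), (a,f,a), (a,f,b), (a,h,a), (a,h,b), (a,h,f), (b,g,b), … and 18 more.
Total: 30.

30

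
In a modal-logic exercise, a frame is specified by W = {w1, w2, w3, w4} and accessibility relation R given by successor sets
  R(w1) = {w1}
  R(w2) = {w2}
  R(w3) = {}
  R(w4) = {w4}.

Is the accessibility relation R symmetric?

Yes

Symmetric: yes — every pair in R has its reverse in R.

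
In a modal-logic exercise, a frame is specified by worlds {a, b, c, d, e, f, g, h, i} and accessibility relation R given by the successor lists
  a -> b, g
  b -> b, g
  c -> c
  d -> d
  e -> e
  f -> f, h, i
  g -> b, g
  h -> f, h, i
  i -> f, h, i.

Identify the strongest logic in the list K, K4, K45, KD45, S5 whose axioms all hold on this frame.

Transitive (axiom 4): yes — every two-step R-path is closed by a direct edge.
Euclidean (axiom 5): yes — any two successors of a common world are R-related.
Serial (axiom D): yes — every world has a successor (e.g. a R b).
Reflexive (axiom T): no — a is not related to itself.
So F validates K, K4, K45, KD45; S5 would additionally require R to be reflexive. The strongest is KD45.

KD45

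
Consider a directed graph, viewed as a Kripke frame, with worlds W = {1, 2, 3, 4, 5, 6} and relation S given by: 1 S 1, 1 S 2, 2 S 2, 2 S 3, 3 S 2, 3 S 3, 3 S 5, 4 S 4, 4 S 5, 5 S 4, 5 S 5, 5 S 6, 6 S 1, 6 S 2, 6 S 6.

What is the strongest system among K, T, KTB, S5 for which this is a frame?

T

Reflexive (axiom T): yes — every world is S-related to itself.
Symmetric (axiom B): no — 1 S 2 but not 2 S 1.
Euclidean (axiom 5): no — 3 S 2 and 3 S 5, but not 2 S 5.
So F validates K, T; KTB would additionally require S to be symmetric. The strongest is T.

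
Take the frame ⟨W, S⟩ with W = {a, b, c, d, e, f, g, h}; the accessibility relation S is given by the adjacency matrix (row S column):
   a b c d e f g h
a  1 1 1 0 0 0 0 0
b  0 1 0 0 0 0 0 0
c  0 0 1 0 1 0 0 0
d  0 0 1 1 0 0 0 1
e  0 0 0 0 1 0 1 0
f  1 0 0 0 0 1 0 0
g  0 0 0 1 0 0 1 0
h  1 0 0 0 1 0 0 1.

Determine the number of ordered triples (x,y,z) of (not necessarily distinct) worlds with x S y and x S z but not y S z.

Enumerating: (a,b,a), (a,b,c), (a,c,a), (a,c,b), (c,e,c), (d,c,d), (d,c,h), (d,h,c), (d,h,d), (e,g,e), (f,a,f), (g,d,g), (h,a,e), (h,a,h), (h,e,a), (h,e,h).

16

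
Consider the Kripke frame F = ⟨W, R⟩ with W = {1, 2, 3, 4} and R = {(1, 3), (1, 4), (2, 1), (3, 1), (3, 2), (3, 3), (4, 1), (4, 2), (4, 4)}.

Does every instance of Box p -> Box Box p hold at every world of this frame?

No

The schema 4 characterises exactly the transitive frames.
Transitive: no — 1 R 3 and 3 R 2, but not 1 R 2.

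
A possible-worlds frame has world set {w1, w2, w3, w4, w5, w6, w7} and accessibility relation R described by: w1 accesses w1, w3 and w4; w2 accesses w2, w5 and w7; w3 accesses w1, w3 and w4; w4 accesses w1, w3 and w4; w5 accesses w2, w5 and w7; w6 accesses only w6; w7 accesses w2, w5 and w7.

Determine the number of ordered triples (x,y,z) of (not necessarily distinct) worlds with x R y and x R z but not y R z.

R is Euclidean; there are no such tuples.

0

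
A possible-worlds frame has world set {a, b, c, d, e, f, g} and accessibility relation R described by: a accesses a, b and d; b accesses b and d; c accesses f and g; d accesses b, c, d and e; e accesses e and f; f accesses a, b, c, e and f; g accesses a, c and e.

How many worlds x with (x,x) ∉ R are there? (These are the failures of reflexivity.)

2

Enumerating: c, g.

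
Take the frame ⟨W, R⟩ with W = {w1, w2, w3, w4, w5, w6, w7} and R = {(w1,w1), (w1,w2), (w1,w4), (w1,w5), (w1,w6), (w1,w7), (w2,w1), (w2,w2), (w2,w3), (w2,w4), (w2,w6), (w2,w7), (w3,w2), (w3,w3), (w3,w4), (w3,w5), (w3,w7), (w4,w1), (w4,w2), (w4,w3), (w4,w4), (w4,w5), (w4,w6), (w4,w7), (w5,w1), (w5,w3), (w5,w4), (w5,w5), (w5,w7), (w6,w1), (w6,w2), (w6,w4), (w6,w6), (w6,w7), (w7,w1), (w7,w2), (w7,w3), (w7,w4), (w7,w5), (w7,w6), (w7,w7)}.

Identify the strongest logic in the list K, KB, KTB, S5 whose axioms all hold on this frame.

KTB

Symmetric (axiom B): yes — every pair in R has its reverse in R.
Reflexive (axiom T): yes — every world is R-related to itself.
Euclidean (axiom 5): no — w1 R w2 and w1 R w5, but not w2 R w5.
So F validates K, KB, KTB; S5 would additionally require R to be Euclidean. The strongest is KTB.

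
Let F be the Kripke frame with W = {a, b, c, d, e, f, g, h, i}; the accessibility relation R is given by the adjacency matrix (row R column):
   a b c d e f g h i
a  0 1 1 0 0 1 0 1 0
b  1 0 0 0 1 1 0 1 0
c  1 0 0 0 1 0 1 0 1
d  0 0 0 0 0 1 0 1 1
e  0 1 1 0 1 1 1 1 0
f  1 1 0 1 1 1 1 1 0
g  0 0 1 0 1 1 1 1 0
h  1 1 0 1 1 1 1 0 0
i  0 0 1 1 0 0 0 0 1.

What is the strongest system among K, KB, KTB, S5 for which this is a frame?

KB

Symmetric (axiom B): yes — every pair in R has its reverse in R.
Reflexive (axiom T): no — a is not related to itself.
Euclidean (axiom 5): no — a R b and a R c, but not b R c.
So F validates K, KB; KTB would additionally require R to be reflexive. The strongest is KB.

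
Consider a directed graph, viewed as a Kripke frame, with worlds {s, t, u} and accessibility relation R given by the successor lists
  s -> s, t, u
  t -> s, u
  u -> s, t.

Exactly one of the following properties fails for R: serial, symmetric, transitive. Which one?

Serial: yes — every world has a successor (e.g. s R s).
Symmetric: yes — every pair in R has its reverse in R.
Transitive: no — t R s and s R t, but not t R t.
Only transitive fails.

transitive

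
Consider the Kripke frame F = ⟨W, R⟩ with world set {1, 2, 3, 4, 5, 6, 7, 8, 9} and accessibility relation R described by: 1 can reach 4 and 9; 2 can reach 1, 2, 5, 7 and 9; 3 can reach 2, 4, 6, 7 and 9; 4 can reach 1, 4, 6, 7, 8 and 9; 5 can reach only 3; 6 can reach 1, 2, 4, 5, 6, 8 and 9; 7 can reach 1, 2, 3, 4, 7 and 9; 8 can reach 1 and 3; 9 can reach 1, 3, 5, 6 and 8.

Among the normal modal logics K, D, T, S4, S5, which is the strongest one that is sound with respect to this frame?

D

Serial (axiom D): yes — every world has a successor (e.g. 1 R 4).
Reflexive (axiom T): no — 1 is not related to itself.
Transitive (axiom 4): no — 1 R 4 and 4 R 6, but not 1 R 6.
Euclidean (axiom 5): no — 1 R 9 and 1 R 4, but not 9 R 4.
So F validates K, D; T would additionally require R to be reflexive. The strongest is D.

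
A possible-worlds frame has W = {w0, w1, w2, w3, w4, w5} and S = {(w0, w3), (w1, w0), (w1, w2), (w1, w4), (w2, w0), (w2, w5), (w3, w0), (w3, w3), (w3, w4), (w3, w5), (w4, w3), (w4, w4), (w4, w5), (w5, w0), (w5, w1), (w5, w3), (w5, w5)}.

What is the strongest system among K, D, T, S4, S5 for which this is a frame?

D

Serial (axiom D): yes — every world has a successor (e.g. w0 S w3).
Reflexive (axiom T): no — w0 is not related to itself.
Transitive (axiom 4): no — w0 S w3 and w3 S w4, but not w0 S w4.
Euclidean (axiom 5): no — w1 S w0 and w1 S w2, but not w0 S w2.
So F validates K, D; T would additionally require S to be reflexive. The strongest is D.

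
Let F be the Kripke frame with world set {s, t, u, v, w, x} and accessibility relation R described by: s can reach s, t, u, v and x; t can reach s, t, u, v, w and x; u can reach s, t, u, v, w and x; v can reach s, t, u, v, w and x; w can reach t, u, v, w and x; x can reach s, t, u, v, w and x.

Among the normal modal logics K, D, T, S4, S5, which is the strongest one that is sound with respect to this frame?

Serial (axiom D): yes — every world has a successor (e.g. s R s).
Reflexive (axiom T): yes — every world is R-related to itself.
Transitive (axiom 4): no — s R t and t R w, but not s R w.
Euclidean (axiom 5): no — t R s and t R w, but not s R w.
So F validates K, D, T; S4 would additionally require R to be transitive. The strongest is T.

T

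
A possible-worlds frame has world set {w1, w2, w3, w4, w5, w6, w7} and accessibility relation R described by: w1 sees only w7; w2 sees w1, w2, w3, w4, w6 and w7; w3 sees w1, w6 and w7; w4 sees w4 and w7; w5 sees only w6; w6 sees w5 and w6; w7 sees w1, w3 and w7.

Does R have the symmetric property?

No

Symmetric: no — w2 R w1 but not w1 R w2.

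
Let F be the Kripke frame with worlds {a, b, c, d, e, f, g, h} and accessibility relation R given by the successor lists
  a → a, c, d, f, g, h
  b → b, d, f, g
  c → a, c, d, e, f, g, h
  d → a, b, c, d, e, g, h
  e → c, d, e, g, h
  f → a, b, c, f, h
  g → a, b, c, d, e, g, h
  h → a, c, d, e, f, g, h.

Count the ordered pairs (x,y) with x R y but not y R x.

R is symmetric; there are no such tuples.

0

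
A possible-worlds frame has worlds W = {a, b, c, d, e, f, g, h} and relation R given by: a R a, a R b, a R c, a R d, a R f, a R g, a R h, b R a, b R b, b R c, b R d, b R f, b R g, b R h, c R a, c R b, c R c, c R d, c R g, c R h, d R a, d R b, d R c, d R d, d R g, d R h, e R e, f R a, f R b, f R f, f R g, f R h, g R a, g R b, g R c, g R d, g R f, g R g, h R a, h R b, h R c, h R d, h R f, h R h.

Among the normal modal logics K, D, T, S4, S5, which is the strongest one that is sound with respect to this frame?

T

Serial (axiom D): yes — every world has a successor (e.g. a R a).
Reflexive (axiom T): yes — every world is R-related to itself.
Transitive (axiom 4): no — c R a and a R f, but not c R f.
Euclidean (axiom 5): no — a R c and a R f, but not c R f.
So F validates K, D, T; S4 would additionally require R to be transitive. The strongest is T.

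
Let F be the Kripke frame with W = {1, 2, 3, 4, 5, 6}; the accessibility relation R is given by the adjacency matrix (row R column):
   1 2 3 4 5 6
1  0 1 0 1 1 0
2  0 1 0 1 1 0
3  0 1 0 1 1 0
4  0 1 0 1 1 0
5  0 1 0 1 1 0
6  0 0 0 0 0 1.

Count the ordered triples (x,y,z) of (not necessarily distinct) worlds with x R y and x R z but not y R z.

0

R is Euclidean; there are no such tuples.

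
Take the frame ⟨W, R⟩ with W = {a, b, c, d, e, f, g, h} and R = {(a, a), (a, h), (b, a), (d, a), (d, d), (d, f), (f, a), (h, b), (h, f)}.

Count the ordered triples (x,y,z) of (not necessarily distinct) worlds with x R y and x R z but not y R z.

10

Enumerating: (a,h,a), (a,h,h), (d,a,d), (d,a,f), (d,f,d), (d,f,f), (h,b,b), (h,b,f), (h,f,b), (h,f,f).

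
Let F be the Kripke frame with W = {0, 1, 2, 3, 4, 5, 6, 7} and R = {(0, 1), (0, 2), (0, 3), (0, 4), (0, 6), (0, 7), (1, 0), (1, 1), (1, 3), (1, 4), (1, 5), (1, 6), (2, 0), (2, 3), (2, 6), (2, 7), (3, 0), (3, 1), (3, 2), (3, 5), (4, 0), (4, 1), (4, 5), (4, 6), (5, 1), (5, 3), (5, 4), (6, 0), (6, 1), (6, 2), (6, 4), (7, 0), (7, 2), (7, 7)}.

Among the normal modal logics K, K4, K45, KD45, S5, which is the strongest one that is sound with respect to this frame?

K

Transitive (axiom 4): no — 0 R 1 and 1 R 5, but not 0 R 5.
Euclidean (axiom 5): no — 0 R 1 and 0 R 2, but not 1 R 2.
Serial (axiom D): yes — every world has a successor (e.g. 0 R 1).
Reflexive (axiom T): no — 0 is not related to itself.
So F validates K; K4 would additionally require R to be transitive. The strongest is K.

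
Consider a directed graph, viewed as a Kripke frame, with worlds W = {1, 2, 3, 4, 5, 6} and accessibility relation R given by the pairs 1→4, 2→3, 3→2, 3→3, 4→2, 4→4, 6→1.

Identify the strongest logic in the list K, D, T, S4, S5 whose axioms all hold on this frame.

Serial (axiom D): no — 5 has no R-successor.
Reflexive (axiom T): no — 1 is not related to itself.
Transitive (axiom 4): no — 1 R 4 and 4 R 2, but not 1 R 2.
Euclidean (axiom 5): no — 3 R 2 and 3 R 2, but not 2 R 2.
So F validates K; D would additionally require R to be serial. The strongest is K.

K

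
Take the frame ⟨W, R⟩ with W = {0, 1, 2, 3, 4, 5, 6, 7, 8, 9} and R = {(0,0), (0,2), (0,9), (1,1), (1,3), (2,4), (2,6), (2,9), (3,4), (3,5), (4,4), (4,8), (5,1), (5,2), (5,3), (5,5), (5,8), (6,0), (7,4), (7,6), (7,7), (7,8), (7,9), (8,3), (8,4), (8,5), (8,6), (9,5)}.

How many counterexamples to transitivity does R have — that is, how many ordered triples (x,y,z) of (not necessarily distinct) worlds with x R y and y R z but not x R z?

37

Enumerating: (0,2,4), (0,2,6), (0,9,5), (1,3,4), (1,3,5), (2,4,8), (2,6,0), (2,9,5), (3,4,8), (3,5,1), (3,5,2), (3,5,3), … and 25 more.
Total: 37.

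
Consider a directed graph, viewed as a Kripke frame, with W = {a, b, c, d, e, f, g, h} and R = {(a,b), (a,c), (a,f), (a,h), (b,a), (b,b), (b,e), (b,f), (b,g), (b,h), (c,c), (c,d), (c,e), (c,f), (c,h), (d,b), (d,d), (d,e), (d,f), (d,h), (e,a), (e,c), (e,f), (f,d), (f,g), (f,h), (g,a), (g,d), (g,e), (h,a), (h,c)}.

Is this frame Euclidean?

No

Euclidean: no — a R b and a R c, but not b R c.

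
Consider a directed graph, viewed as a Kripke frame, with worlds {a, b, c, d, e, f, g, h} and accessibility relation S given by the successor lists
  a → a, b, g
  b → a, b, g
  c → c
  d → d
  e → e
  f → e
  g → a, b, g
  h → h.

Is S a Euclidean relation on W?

Yes

Euclidean: yes — any two successors of a common world are S-related.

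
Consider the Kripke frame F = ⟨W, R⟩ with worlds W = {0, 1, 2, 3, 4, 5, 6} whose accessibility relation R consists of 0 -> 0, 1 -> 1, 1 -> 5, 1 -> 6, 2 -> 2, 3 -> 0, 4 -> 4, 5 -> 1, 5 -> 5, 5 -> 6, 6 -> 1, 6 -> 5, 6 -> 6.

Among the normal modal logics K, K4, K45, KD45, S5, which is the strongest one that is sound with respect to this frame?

Transitive (axiom 4): yes — every two-step R-path is closed by a direct edge.
Euclidean (axiom 5): yes — any two successors of a common world are R-related.
Serial (axiom D): yes — every world has a successor (e.g. 0 R 0).
Reflexive (axiom T): no — 3 is not related to itself.
So F validates K, K4, K45, KD45; S5 would additionally require R to be reflexive. The strongest is KD45.

KD45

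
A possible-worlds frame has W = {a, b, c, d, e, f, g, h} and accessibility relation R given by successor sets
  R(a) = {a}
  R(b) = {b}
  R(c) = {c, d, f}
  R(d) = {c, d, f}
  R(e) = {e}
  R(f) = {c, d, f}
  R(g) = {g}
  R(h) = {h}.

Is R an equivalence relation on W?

Yes

Reflexive: yes — every world is R-related to itself.
Symmetric: yes — every pair in R has its reverse in R.
Transitive: yes — every two-step R-path is closed by a direct edge.
So R is an equivalence relation.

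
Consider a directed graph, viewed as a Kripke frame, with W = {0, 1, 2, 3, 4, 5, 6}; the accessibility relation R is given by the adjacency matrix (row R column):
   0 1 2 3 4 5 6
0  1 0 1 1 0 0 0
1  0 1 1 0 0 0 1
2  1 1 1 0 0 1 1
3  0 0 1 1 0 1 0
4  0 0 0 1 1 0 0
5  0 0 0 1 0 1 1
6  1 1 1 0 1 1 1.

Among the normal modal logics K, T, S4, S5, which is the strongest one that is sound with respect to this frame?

Reflexive (axiom T): yes — every world is R-related to itself.
Transitive (axiom 4): no — 0 R 2 and 2 R 1, but not 0 R 1.
Euclidean (axiom 5): no — 0 R 2 and 0 R 3, but not 2 R 3.
So F validates K, T; S4 would additionally require R to be transitive. The strongest is T.

T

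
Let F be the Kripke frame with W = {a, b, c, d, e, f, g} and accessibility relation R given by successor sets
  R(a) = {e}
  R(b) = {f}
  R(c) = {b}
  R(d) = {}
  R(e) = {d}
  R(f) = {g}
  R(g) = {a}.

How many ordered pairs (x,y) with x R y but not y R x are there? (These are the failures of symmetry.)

6

Enumerating: (a,e), (b,f), (c,b), (e,d), (f,g), (g,a).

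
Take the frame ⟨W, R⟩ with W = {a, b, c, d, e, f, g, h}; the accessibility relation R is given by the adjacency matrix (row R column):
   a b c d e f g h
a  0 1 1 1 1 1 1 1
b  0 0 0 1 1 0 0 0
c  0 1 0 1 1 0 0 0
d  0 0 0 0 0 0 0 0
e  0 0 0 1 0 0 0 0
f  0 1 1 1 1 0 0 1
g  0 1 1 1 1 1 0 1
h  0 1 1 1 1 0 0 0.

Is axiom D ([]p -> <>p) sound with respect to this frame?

The schema D characterises exactly the serial frames.
Serial: no — d has no R-successor.

No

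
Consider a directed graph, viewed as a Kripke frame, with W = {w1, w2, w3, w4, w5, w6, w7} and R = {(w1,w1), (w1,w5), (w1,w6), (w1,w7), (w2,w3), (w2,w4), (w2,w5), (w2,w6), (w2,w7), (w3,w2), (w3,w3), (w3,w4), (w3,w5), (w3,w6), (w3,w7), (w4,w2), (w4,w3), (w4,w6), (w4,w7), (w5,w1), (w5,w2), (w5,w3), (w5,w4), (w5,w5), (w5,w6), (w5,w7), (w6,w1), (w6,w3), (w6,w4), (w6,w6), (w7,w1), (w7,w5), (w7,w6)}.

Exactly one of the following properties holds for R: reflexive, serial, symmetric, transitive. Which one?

serial

Reflexive: no — w2 is not related to itself.
Serial: yes — every world has a successor (e.g. w1 R w1).
Symmetric: no — w2 R w6 but not w6 R w2.
Transitive: no — w1 R w5 and w5 R w2, but not w1 R w2.
Only serial holds.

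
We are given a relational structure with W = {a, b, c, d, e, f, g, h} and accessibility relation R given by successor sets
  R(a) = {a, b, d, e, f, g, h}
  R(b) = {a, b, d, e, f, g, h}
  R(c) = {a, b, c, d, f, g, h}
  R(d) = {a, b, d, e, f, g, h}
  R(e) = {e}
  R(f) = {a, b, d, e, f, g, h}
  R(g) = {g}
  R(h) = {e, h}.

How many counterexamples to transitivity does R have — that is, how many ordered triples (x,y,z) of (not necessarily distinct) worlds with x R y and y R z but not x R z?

5

Enumerating: (c,a,e), (c,b,e), (c,d,e), (c,f,e), (c,h,e).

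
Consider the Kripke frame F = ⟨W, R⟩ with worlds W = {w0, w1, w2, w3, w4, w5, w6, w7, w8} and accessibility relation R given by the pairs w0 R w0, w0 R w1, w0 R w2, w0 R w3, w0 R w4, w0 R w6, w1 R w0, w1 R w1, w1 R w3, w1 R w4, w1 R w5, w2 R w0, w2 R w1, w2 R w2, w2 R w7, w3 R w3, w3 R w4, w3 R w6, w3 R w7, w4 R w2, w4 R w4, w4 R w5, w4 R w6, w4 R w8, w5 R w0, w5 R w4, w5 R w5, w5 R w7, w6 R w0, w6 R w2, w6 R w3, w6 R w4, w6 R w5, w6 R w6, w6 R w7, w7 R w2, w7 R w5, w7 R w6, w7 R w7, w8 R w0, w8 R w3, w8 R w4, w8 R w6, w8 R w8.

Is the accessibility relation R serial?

Yes

Serial: yes — every world has a successor (e.g. w0 R w0).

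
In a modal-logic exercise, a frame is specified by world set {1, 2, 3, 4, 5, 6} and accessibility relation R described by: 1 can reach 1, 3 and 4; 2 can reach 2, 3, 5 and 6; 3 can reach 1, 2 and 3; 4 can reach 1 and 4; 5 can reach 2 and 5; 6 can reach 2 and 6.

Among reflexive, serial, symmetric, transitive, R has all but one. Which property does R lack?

Reflexive: yes — every world is R-related to itself.
Serial: yes — every world has a successor (e.g. 1 R 1).
Symmetric: yes — every pair in R has its reverse in R.
Transitive: no — 1 R 3 and 3 R 2, but not 1 R 2.
Only transitive fails.

transitive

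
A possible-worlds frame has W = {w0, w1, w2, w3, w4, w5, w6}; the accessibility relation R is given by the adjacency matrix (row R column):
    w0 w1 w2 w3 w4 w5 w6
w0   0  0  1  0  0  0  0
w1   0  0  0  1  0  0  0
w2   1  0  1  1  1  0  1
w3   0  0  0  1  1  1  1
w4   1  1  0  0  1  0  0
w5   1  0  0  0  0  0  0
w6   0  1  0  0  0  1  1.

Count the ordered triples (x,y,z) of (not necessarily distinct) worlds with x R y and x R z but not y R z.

35

Enumerating: (w2,w0,w0), (w2,w0,w3), (w2,w0,w4), (w2,w0,w6), (w2,w3,w0), (w2,w3,w2), (w2,w4,w2), (w2,w4,w3), (w2,w4,w6), (w2,w6,w0), (w2,w6,w2), (w2,w6,w3), … and 23 more.
Total: 35.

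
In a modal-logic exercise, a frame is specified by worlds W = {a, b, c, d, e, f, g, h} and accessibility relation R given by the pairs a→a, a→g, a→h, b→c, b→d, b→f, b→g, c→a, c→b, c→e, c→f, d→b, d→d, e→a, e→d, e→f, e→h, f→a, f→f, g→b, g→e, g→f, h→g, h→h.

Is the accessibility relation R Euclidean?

No

Euclidean: no — a R g and a R h, but not g R h.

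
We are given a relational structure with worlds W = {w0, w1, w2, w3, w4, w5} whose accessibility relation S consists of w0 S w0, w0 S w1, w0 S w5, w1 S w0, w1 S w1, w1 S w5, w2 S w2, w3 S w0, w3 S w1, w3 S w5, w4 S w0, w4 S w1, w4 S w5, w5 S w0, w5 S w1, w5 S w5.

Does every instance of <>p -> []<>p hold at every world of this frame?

Yes

The schema 5 characterises exactly the Euclidean frames.
Euclidean: yes — any two successors of a common world are S-related.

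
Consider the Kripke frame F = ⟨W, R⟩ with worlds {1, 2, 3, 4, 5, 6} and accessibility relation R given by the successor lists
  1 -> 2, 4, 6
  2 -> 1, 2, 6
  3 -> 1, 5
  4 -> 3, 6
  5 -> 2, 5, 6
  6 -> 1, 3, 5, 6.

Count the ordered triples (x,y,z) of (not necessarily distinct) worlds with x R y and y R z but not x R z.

Enumerating: (1,2,1), (1,4,3), (1,6,1), (1,6,3), (1,6,5), (2,1,4), (2,6,3), (2,6,5), (3,1,2), (3,1,4), (3,1,6), (3,5,2), … and 11 more.
Total: 23.

23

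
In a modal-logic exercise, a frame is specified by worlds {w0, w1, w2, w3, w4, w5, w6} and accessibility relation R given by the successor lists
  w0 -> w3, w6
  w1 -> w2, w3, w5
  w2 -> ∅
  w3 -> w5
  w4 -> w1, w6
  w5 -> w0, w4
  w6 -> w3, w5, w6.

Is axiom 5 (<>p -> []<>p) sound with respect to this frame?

By correspondence theory, 5 is valid on a frame iff R is Euclidean.
Euclidean: no — w0 R w3 and w0 R w6, but not w3 R w6.

No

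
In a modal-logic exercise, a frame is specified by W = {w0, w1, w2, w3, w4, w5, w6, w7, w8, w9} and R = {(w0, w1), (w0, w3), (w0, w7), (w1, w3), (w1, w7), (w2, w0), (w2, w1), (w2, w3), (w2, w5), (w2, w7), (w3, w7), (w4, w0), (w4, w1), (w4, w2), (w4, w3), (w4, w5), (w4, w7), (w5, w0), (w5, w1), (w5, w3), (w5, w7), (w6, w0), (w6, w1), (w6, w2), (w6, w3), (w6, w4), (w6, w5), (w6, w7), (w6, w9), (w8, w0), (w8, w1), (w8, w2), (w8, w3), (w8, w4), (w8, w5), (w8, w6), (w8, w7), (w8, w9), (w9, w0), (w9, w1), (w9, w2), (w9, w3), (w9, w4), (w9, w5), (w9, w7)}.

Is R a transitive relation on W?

Yes

Transitive: yes — every two-step R-path is closed by a direct edge.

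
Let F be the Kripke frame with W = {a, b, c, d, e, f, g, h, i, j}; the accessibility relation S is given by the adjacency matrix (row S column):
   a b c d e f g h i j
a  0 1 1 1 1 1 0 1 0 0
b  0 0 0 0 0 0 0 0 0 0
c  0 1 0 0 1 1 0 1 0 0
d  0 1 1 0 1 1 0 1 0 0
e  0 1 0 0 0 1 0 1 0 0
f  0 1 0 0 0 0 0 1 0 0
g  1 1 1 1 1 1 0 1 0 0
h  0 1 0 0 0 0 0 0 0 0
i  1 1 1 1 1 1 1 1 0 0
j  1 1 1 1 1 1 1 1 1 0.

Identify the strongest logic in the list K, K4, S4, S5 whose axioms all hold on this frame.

K4

Transitive (axiom 4): yes — every two-step S-path is closed by a direct edge.
Reflexive (axiom T): no — a is not related to itself.
Euclidean (axiom 5): no — a S b and a S c, but not b S c.
So F validates K, K4; S4 would additionally require S to be reflexive. The strongest is K4.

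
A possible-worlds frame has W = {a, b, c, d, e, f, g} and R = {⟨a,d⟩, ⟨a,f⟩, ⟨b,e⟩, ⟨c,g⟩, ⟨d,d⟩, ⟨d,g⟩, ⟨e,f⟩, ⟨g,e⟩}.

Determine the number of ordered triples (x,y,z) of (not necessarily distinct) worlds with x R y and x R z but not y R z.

Enumerating: (a,d,f), (a,f,d), (a,f,f), (b,e,e), (c,g,g), (d,g,d), (d,g,g), (e,f,f), (g,e,e).

9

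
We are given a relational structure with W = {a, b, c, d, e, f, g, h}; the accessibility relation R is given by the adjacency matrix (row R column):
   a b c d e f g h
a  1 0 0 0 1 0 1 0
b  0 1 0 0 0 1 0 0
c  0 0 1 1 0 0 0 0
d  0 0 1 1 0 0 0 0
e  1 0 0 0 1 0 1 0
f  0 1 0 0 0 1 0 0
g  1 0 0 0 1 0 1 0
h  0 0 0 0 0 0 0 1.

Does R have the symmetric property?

Symmetric: yes — every pair in R has its reverse in R.

Yes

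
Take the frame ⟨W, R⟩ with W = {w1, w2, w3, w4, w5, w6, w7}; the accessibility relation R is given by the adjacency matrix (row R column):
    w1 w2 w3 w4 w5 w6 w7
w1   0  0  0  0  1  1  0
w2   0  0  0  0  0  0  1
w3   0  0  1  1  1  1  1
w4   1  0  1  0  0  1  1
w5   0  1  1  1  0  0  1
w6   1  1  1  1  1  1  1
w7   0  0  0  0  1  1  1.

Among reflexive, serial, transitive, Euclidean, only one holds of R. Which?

serial

Reflexive: no — w1 is not related to itself.
Serial: yes — every world has a successor (e.g. w1 R w5).
Transitive: no — w1 R w5 and w5 R w2, but not w1 R w2.
Euclidean: no — w1 R w5 and w1 R w6, but not w5 R w6.
Only serial holds.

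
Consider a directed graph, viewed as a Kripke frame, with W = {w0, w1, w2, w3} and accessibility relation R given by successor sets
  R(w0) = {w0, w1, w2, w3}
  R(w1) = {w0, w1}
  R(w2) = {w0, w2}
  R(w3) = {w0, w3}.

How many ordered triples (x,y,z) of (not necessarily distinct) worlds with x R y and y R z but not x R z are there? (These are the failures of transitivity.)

6

Enumerating: (w1,w0,w2), (w1,w0,w3), (w2,w0,w1), (w2,w0,w3), (w3,w0,w1), (w3,w0,w2).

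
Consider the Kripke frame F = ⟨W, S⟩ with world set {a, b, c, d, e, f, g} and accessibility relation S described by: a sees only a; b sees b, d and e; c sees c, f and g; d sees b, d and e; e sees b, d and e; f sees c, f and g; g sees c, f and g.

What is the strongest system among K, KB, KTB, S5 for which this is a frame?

Symmetric (axiom B): yes — every pair in S has its reverse in S.
Reflexive (axiom T): yes — every world is S-related to itself.
Euclidean (axiom 5): yes — any two successors of a common world are S-related.
So F validates K, KB, KTB, S5. The strongest is S5.

S5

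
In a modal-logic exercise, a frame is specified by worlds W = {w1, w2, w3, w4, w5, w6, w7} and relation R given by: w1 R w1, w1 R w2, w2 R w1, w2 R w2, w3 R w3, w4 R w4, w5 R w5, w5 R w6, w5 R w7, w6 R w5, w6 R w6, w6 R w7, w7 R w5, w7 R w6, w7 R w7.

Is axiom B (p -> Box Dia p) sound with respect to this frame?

Yes

The schema B characterises exactly the symmetric frames.
Symmetric: yes — every pair in R has its reverse in R.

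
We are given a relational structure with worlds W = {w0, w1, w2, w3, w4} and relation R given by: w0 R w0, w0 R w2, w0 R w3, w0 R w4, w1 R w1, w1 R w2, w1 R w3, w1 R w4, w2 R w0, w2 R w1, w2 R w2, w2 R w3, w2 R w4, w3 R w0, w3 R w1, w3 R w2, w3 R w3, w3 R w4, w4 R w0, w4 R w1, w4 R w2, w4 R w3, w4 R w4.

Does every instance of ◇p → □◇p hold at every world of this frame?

No

The schema 5 characterises exactly the Euclidean frames.
Euclidean: no — w2 R w0 and w2 R w1, but not w0 R w1.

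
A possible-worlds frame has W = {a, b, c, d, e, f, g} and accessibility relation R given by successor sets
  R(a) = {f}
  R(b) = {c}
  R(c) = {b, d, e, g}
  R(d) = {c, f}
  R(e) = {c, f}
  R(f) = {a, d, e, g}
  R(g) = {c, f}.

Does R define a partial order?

No

Reflexive: no — a is not related to itself.
Transitive: no — a R f and f R d, but not a R d.
Antisymmetric: no — a R f and f R a with a ≠ f.
So R is not a partial order.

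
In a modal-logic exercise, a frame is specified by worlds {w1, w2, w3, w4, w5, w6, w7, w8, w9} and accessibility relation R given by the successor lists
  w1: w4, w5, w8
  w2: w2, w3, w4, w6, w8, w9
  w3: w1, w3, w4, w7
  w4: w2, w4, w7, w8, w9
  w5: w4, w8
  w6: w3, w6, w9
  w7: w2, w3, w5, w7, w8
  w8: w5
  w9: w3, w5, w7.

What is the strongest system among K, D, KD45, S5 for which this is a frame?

D

Serial (axiom D): yes — every world has a successor (e.g. w1 R w4).
Euclidean (axiom 5): no — w1 R w4 and w1 R w5, but not w4 R w5.
Transitive (axiom 4): no — w1 R w4 and w4 R w2, but not w1 R w2.
Reflexive (axiom T): no — w1 is not related to itself.
So F validates K, D; KD45 would additionally require R to be Euclidean and transitive. The strongest is D.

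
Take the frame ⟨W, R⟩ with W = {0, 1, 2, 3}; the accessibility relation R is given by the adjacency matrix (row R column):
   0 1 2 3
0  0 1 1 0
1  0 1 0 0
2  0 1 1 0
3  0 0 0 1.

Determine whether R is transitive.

Transitive: yes — every two-step R-path is closed by a direct edge.

Yes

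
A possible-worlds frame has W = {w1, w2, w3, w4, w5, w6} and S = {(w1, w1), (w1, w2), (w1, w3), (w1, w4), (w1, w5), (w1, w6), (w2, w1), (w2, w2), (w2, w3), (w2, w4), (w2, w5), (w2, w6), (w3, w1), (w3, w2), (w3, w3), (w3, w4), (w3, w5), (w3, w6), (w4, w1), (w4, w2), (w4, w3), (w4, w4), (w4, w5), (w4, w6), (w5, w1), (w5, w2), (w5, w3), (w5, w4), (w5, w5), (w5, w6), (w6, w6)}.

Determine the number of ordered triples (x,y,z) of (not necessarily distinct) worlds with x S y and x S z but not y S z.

Enumerating: (w1,w6,w1), (w1,w6,w2), (w1,w6,w3), (w1,w6,w4), (w1,w6,w5), (w2,w6,w1), (w2,w6,w2), (w2,w6,w3), (w2,w6,w4), (w2,w6,w5), (w3,w6,w1), (w3,w6,w2), … and 13 more.
Total: 25.

25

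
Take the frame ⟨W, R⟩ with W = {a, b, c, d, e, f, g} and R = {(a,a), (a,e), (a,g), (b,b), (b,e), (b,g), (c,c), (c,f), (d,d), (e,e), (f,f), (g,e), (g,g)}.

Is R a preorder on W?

Reflexive: yes — every world is R-related to itself.
Transitive: yes — every two-step R-path is closed by a direct edge.
So R is a preorder.

Yes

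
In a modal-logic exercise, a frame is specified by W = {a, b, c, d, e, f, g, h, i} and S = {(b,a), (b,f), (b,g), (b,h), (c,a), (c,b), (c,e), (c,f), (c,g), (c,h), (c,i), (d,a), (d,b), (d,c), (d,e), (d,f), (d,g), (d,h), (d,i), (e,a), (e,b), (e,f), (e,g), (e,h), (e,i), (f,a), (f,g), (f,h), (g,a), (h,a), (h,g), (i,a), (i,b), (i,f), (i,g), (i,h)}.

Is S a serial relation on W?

Serial: no — a has no S-successor.

No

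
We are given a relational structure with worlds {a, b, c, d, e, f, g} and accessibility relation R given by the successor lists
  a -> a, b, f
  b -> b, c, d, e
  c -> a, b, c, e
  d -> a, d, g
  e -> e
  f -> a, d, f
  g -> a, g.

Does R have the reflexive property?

Yes

Reflexive: yes — every world is R-related to itself.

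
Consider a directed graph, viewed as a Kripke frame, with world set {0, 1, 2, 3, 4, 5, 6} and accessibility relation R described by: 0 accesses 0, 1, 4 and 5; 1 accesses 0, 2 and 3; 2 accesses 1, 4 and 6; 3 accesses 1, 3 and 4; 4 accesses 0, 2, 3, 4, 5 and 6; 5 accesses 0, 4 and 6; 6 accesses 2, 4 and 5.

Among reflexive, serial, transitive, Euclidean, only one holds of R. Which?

Reflexive: no — 1 is not related to itself.
Serial: yes — every world has a successor (e.g. 0 R 0).
Transitive: no — 0 R 1 and 1 R 2, but not 0 R 2.
Euclidean: no — 0 R 1 and 0 R 4, but not 1 R 4.
Only serial holds.

serial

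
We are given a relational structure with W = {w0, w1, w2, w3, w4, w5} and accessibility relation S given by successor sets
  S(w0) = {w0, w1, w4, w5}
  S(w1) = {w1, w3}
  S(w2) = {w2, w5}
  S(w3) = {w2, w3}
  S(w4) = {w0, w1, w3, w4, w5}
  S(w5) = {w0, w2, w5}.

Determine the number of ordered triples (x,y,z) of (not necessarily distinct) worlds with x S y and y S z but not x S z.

Enumerating: (w0,w1,w3), (w0,w4,w3), (w0,w5,w2), (w1,w3,w2), (w2,w5,w0), (w3,w2,w5), (w4,w3,w2), (w4,w5,w2), (w5,w0,w1), (w5,w0,w4).

10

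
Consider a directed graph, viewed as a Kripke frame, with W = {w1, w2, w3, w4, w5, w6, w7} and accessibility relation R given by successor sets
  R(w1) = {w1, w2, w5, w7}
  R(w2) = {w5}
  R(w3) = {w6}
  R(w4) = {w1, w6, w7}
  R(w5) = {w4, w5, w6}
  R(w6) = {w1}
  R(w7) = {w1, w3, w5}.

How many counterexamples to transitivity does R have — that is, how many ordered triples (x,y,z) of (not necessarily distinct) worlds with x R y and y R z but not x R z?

Enumerating: (w1,w5,w4), (w1,w5,w6), (w1,w7,w3), (w2,w5,w4), (w2,w5,w6), (w3,w6,w1), (w4,w1,w2), (w4,w1,w5), (w4,w7,w3), (w4,w7,w5), (w5,w4,w1), (w5,w4,w7), … and 9 more.
Total: 21.

21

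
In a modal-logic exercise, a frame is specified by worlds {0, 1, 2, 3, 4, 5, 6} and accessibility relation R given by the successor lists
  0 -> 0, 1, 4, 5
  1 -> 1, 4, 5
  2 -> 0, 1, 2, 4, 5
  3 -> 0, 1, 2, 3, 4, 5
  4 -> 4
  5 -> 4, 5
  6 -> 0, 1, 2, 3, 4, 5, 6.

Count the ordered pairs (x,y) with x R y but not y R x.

Enumerating: (0,1), (0,4), (0,5), (1,4), (1,5), (2,0), (2,1), (2,4), (2,5), (3,0), (3,1), (3,2), … and 9 more.
Total: 21.

21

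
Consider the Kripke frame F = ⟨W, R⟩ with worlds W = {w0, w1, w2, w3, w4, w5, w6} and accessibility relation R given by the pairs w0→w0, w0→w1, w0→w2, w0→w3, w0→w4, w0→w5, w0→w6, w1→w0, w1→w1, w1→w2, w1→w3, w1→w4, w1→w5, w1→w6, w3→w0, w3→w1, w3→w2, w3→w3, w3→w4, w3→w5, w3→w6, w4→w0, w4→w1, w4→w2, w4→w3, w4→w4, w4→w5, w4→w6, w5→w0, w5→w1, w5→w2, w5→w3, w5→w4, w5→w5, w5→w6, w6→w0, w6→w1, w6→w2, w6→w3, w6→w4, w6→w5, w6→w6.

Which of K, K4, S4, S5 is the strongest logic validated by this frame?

K4

Transitive (axiom 4): yes — every two-step R-path is closed by a direct edge.
Reflexive (axiom T): no — w2 is not related to itself.
Euclidean (axiom 5): no — w0 R w2 and w0 R w1, but not w2 R w1.
So F validates K, K4; S4 would additionally require R to be reflexive. The strongest is K4.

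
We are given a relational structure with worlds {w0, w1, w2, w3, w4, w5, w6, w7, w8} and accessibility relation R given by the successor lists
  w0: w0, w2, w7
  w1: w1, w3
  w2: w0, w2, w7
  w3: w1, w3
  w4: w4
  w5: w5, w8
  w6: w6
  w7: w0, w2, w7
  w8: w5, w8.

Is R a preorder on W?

Reflexive: yes — every world is R-related to itself.
Transitive: yes — every two-step R-path is closed by a direct edge.
So R is a preorder.

Yes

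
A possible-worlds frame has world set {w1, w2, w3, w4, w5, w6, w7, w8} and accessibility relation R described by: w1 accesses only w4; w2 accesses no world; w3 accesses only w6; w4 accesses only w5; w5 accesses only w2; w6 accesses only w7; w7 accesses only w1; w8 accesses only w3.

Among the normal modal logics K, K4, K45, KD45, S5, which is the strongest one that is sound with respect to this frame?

K

Transitive (axiom 4): no — w1 R w4 and w4 R w5, but not w1 R w5.
Euclidean (axiom 5): no — w1 R w4 and w1 R w4, but not w4 R w4.
Serial (axiom D): no — w2 has no R-successor.
Reflexive (axiom T): no — w1 is not related to itself.
So F validates K; K4 would additionally require R to be transitive. The strongest is K.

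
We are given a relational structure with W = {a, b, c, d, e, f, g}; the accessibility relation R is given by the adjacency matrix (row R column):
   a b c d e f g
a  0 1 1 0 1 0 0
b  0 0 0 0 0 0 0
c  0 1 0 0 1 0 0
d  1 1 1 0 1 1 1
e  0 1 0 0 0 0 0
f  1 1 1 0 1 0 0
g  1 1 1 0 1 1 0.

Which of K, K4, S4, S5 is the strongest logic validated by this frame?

K4

Transitive (axiom 4): yes — every two-step R-path is closed by a direct edge.
Reflexive (axiom T): no — a is not related to itself.
Euclidean (axiom 5): no — a R b and a R c, but not b R c.
So F validates K, K4; S4 would additionally require R to be reflexive. The strongest is K4.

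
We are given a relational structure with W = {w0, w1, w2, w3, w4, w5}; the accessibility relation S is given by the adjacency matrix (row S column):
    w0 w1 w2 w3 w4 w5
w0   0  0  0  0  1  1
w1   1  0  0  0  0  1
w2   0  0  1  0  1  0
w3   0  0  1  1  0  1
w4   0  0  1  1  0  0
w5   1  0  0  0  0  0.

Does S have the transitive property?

Transitive: no — w0 S w4 and w4 S w2, but not w0 S w2.

No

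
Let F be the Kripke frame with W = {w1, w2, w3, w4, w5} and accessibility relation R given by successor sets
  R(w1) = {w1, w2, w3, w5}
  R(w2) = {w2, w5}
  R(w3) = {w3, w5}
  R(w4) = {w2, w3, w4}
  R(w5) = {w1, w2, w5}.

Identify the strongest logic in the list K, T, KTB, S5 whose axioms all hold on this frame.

Reflexive (axiom T): yes — every world is R-related to itself.
Symmetric (axiom B): no — w1 R w2 but not w2 R w1.
Euclidean (axiom 5): no — w1 R w2 and w1 R w3, but not w2 R w3.
So F validates K, T; KTB would additionally require R to be symmetric. The strongest is T.

T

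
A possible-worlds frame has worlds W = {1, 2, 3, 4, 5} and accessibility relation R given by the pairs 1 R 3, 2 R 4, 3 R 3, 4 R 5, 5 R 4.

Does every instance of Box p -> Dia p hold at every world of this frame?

Yes

The schema D characterises exactly the serial frames.
Serial: yes — every world has a successor (e.g. 1 R 3).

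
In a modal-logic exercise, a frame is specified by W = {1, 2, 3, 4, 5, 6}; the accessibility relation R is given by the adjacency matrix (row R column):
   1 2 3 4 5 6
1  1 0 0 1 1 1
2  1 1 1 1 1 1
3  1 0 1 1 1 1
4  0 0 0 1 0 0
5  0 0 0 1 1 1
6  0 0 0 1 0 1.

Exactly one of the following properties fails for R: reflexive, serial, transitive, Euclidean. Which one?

Euclidean

Reflexive: yes — every world is R-related to itself.
Serial: yes — every world has a successor (e.g. 1 R 1).
Transitive: yes — every two-step R-path is closed by a direct edge.
Euclidean: no — 1 R 4 and 1 R 5, but not 4 R 5.
Only Euclidean fails.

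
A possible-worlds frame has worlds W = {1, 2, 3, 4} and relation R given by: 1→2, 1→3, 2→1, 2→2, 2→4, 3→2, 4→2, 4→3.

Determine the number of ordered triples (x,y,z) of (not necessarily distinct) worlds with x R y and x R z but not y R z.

Enumerating: (1,2,3), (1,3,3), (2,1,1), (2,1,4), (2,4,1), (2,4,4), (4,2,3), (4,3,3).

8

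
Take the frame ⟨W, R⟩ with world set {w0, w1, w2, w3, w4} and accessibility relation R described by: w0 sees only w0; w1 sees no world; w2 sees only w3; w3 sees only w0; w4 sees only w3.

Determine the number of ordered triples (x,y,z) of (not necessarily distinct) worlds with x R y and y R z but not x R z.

2

Enumerating: (w2,w3,w0), (w4,w3,w0).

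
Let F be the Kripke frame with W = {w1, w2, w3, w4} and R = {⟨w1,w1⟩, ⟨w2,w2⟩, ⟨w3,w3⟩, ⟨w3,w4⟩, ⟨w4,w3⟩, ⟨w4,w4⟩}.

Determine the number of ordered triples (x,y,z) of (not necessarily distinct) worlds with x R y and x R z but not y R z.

R is Euclidean; there are no such tuples.

0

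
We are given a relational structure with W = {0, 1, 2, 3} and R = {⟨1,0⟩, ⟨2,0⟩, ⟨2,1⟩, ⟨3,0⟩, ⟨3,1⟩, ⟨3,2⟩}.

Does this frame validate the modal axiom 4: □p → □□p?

Yes

The schema 4 characterises exactly the transitive frames.
Transitive: yes — every two-step R-path is closed by a direct edge.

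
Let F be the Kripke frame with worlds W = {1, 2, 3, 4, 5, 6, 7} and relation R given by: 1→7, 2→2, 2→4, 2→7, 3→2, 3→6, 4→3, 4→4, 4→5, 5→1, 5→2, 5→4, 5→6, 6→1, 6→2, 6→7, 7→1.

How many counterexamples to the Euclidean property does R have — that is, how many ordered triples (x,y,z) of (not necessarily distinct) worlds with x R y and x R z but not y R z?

Enumerating: (1,7,7), (2,4,2), (2,4,7), (2,7,2), (2,7,4), (2,7,7), (3,2,6), (3,6,6), (4,3,3), (4,3,4), (4,3,5), (4,5,3), … and 18 more.
Total: 30.

30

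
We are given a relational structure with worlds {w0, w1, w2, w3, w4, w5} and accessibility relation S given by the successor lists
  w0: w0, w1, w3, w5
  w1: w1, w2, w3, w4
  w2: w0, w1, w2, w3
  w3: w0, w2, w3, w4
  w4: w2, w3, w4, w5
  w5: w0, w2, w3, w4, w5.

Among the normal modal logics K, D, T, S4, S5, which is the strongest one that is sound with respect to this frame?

T

Serial (axiom D): yes — every world has a successor (e.g. w0 S w0).
Reflexive (axiom T): yes — every world is S-related to itself.
Transitive (axiom 4): no — w0 S w1 and w1 S w2, but not w0 S w2.
Euclidean (axiom 5): no — w0 S w1 and w0 S w5, but not w1 S w5.
So F validates K, D, T; S4 would additionally require S to be transitive. The strongest is T.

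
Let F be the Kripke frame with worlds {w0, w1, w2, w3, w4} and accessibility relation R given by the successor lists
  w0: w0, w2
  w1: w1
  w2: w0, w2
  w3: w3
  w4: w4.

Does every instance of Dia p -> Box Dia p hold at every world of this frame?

Yes

Axiom 5 corresponds to the accessibility relation being Euclidean.
Euclidean: yes — any two successors of a common world are R-related.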